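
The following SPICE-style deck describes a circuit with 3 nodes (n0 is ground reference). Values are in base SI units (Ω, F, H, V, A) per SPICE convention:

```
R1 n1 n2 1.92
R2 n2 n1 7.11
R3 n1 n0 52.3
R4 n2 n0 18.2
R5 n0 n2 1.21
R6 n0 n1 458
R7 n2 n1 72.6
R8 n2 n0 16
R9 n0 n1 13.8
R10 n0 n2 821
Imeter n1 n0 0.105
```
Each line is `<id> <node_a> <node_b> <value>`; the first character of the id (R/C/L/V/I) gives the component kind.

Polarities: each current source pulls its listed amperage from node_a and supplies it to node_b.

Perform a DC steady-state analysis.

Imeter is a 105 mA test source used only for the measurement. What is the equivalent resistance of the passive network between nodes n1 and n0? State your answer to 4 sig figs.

R_eq = 2.051 Ω

Element admittances at DC:
  Y(R1) = 0.5208 S between n1,n2
  Y(R2) = 0.1406 S between n2,n1
  Y(R3) = 0.01912 S between n1,n0
  Y(R4) = 0.05495 S between n2,n0
  Y(R5) = 0.8264 S between n0,n2
  Y(R6) = 0.002183 S between n0,n1
  Y(R7) = 0.01377 S between n2,n1
  Y(R8) = 0.06250 S between n2,n0
  Y(R9) = 0.07246 S between n0,n1
  Y(R10) = 0.001218 S between n0,n2
  Imeter: injects 0.105 A into n0 (from n1)
Assemble and solve the 2×2 MNA system:
  V(n1)=-0.2153  V(n2)=-0.08973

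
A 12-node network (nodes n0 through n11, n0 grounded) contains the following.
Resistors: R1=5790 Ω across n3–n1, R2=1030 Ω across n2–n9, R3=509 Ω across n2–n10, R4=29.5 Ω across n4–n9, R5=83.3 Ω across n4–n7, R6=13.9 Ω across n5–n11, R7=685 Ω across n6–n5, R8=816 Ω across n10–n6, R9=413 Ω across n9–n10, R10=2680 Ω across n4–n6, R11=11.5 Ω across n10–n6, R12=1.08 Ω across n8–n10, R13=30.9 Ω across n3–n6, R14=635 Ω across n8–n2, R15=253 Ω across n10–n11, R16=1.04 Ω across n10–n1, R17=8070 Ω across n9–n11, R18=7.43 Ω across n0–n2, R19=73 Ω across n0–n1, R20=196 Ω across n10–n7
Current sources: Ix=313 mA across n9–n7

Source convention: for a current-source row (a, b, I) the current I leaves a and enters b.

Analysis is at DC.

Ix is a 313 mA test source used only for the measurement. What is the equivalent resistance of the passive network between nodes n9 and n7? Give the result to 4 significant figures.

R_eq = 91.19 Ω

Apply KCL at each of the 11 non-ground nodes and solve the resulting linear system.
Node n1: branches {R1, R16, R19} → V_1 = 0.8616
Node n2: branches {R2, R3, R14, R18} → V_2 = -0.08769
Node n3: branches {R1, R13} → V_3 = 0.8303
Node n4: branches {R4, R5, R10} → V_4 = -8.209
Node n5: branches {R6, R7} → V_5 = 0.4953
Node n6: branches {R7, R8, R10, R11, R13} → V_6 = 0.8301
Node n7: branches {R5, R20, Ix} → V_7 = 12.80
Node n8: branches {R12, R14} → V_8 = 0.8722
Node n9: branches {R2, R4, R9, R17, Ix} → V_9 = -15.75
Node n10: branches {R3, R8, R9, R11, R12, R15, R16, R20} → V_10 = 0.8739
Node n11: branches {R6, R15, R17} → V_11 = 0.4885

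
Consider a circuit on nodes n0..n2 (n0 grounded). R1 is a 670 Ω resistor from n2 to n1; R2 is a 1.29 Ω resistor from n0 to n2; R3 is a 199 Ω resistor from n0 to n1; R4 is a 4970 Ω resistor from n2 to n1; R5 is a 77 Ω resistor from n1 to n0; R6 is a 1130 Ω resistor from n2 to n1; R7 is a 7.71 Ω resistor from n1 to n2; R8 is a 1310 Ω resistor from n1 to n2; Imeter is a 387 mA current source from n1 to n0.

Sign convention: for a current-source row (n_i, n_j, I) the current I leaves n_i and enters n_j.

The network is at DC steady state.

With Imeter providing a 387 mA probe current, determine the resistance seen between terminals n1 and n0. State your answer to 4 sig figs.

R_eq = 7.601 Ω

Apply KCL at each of the 2 non-ground nodes and solve the resulting linear system.
Node n1: branches {R1, R3, R4, R5, R6, R7, R8, Imeter} → V_1 = -2.941
Node n2: branches {R1, R2, R4, R6, R7, R8} → V_2 = -0.4309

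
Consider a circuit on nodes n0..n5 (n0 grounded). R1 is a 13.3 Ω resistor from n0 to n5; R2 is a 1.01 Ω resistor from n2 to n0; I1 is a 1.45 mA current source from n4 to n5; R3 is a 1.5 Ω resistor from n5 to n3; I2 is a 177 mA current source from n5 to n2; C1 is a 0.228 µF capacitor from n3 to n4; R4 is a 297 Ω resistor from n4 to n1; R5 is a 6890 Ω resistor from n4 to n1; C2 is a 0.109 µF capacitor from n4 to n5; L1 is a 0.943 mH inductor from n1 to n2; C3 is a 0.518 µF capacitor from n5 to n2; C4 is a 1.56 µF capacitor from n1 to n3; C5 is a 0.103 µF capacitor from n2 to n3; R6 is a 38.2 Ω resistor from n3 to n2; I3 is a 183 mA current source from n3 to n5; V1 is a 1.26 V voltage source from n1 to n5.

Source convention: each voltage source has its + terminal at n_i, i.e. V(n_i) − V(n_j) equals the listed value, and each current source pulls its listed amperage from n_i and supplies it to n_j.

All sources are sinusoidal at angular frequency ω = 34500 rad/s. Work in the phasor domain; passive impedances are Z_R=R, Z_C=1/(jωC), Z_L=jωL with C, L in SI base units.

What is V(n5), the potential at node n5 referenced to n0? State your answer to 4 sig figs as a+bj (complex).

-1.681+0.1887j V

Element admittances at ω=34500 rad/s:
  Y(R1) = 0.07519+0.000j S between n0,n5
  Y(R2) = 0.9901+0.000j S between n2,n0
  I1: injects 0.00145 A into n5 (from n4)
  Y(R3) = 0.6667+0.000j S between n5,n3
  I2: injects 0.177 A into n2 (from n5)
  Y(C1) = 0.000+0.007866j S between n3,n4
  Y(R4) = 0.003367+0.000j S between n4,n1
  Y(R5) = 0.0001451+0.000j S between n4,n1
  Y(C2) = 0.000+0.003760j S between n4,n5
  Y(L1) = 0.000-0.03074j S between n1,n2
  Y(C3) = 0.000+0.01787j S between n5,n2
  Y(C4) = 0.000+0.05382j S between n1,n3
  Y(C5) = 0.000+0.003553j S between n2,n3
  Y(R6) = 0.02618+0.000j S between n3,n2
  I3: injects 0.183 A into n5 (from n3)
  V1: constraint V(n1)−V(n5) = 1.26
Assemble and solve the 6×6 MNA system:
  V(n1)=-0.4209+0.1887j  V(n2)=0.1276-0.01433j  V(n3)=-1.862+0.3045j  V(n4)=-1.744-0.008027j  V(n5)=-1.681+0.1887j
  i(V1)=-0.01712-0.09514j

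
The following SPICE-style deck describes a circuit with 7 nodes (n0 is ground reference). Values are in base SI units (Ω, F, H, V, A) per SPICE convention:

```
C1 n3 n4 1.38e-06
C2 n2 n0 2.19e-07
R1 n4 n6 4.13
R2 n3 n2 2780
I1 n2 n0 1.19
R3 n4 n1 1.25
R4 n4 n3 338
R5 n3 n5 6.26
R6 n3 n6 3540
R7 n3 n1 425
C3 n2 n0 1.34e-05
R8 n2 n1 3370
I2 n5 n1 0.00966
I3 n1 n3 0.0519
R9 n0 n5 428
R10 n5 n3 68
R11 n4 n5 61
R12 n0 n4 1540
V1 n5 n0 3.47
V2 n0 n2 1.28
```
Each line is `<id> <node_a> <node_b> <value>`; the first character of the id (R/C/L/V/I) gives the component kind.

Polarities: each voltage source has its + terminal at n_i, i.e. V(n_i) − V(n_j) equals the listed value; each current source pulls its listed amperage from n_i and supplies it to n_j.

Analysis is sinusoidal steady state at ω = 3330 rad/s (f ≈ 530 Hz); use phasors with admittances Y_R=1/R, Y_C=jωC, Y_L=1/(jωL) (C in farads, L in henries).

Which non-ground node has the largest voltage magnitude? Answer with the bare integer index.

3

Apply KCL at each of the 6 non-ground nodes and solve the resulting linear system.
Node n1: branches {R3, R7, R8, I2, I3} → V_1 = 1.566+0.4027j
Node n2: branches {C2, R2, I1, C3, R8, V2} → V_2 = -1.280+0.000j
Node n3: branches {C1, R2, R4, R5, R6, R7, I3, R10} → V_3 = 3.679-0.04009j
Node n4: branches {C1, R1, R3, R4, R11, R12} → V_4 = 1.614+0.4042j
Node n5: branches {R5, I2, R9, R10, R11, V1} → V_5 = 3.470+0.000j
Node n6: branches {R1, R6} → V_6 = 1.616+0.4036j
Source currents: i(V1)=-0.01178-0.0003675j, i(V2)=1.187-0.05815j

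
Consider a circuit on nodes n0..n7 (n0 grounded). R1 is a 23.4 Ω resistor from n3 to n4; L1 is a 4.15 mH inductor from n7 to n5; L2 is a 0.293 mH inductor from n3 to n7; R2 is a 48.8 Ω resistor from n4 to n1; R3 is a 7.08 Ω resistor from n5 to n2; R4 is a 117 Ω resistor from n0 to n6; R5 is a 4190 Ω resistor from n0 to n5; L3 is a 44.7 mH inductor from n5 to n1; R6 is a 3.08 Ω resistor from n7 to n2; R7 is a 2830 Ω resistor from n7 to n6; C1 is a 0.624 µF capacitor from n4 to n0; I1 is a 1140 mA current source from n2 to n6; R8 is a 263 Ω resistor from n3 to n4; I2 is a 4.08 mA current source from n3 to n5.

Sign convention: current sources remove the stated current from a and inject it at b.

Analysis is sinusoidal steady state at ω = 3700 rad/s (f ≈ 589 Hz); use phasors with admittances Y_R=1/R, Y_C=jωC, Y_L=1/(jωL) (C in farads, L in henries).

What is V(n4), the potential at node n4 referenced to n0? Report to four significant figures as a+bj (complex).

MNA unknowns: 7 node voltages V₁..V_7
R1: Y=0.04274+0.000j on G[3,4]
L1: Y=0.000-0.06513j on G[7,5]
L2: Y=0.000-0.9224j on G[3,7]
R2: Y=0.02049+0.000j on G[4,1]
R3: Y=0.1412+0.000j on G[5,2]
R4: Y=0.008547+0.000j on G[0,6]
R5: Y=0.0002387+0.000j on G[0,5]
L3: Y=0.000-0.006046j on G[5,1]
R6: Y=0.3247+0.000j on G[7,2]
R7: Y=0.0003534+0.000j on G[7,6]
C1: Y=0.000+0.002309j on G[4,0]
I1: z[2]−=1.14, z[6]+=1.14
R8: Y=0.003802+0.000j on G[3,4]
I2: z[3]−=0.00408, z[5]+=0.00408
solve → V1=-112.9+446.7j, V2=-130.5+432.9j, V3=-128.2+434.7j, V4=-108.3+442.1j, V5=-128.5+431.3j, V6=123.0+17.22j, V7=-127.9+433.7j

-108.3+442.1j V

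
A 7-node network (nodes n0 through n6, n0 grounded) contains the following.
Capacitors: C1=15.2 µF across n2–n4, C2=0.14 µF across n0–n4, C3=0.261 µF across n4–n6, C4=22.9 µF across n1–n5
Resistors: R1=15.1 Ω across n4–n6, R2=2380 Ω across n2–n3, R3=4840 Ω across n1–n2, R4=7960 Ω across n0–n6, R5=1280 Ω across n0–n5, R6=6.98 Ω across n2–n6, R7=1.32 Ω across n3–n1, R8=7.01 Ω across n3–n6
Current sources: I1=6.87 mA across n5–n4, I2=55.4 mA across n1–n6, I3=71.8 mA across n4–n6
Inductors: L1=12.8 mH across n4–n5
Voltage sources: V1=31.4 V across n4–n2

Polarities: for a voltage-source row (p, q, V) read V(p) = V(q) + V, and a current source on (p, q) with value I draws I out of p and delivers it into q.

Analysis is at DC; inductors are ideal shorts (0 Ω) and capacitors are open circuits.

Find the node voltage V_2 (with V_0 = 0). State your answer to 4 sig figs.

MNA unknowns: 6 node voltages V₁..V_6 plus 2 source currents (L1, V1)
C1: Y=0.000 on G[2,4]
R1: Y=0.06623 on G[4,6]
R2: Y=0.0004202 on G[2,3]
I1: z[5]−=0.00687, z[4]+=0.00687
C2: Y=0.000 on G[0,4]
I2: z[1]−=0.0554, z[6]+=0.0554
R3: Y=0.0002066 on G[1,2]
L1: row V4−V5=0, i_L1 at 4,5
R4: Y=0.0001256 on G[0,6]
C3: Y=0.000 on G[4,6]
R5: Y=0.0007813 on G[0,5]
C4: Y=0.000 on G[1,5]
R6: Y=0.1433 on G[2,6]
I3: z[4]−=0.0718, z[6]+=0.0718
R7: Y=0.7576 on G[3,1]
R8: Y=0.1427 on G[3,6]
V1: row V4−V2=31.4, i_V1 at 4,2
solve → V1=-18.73, V2=-28.47, V3=-18.65, V4=2.930, V5=2.930, V6=-18.22
aux → i_L1=0.009159, i_V1=-1.475

-28.47 V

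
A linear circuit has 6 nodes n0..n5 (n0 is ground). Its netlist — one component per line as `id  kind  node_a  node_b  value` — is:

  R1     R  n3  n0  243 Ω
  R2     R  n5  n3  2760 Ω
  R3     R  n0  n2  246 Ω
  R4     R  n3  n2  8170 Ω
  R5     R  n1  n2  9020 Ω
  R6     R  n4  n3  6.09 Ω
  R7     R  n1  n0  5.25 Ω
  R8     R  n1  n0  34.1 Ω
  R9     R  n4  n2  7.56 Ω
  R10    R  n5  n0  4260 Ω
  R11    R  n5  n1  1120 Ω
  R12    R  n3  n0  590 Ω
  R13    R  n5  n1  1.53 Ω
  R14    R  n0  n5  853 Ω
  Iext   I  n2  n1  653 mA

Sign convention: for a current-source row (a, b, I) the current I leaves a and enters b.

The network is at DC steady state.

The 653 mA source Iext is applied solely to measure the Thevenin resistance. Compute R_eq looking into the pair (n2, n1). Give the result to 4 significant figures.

Element admittances at DC:
  Y(R1) = 0.004115 S between n3,n0
  Y(R2) = 0.0003623 S between n5,n3
  Y(R3) = 0.004065 S between n0,n2
  Y(R4) = 0.0001224 S between n3,n2
  Y(R5) = 0.0001109 S between n1,n2
  Y(R6) = 0.1642 S between n4,n3
  Y(R7) = 0.1905 S between n1,n0
  Y(R8) = 0.02933 S between n1,n0
  Y(R9) = 0.1323 S between n4,n2
  Y(R10) = 0.0002347 S between n5,n0
  Y(R11) = 0.0008929 S between n5,n1
  Y(R12) = 0.001695 S between n3,n0
  Y(R13) = 0.6536 S between n5,n1
  Y(R14) = 0.001172 S between n0,n5
  Iext: injects 0.653 A into n1 (from n2)
Assemble and solve the 5×5 MNA system:
  V(n1)=2.813  V(n2)=-66.04  V(n3)=-60.90  V(n4)=-63.19  V(n5)=2.772

R_eq = 105.4 Ω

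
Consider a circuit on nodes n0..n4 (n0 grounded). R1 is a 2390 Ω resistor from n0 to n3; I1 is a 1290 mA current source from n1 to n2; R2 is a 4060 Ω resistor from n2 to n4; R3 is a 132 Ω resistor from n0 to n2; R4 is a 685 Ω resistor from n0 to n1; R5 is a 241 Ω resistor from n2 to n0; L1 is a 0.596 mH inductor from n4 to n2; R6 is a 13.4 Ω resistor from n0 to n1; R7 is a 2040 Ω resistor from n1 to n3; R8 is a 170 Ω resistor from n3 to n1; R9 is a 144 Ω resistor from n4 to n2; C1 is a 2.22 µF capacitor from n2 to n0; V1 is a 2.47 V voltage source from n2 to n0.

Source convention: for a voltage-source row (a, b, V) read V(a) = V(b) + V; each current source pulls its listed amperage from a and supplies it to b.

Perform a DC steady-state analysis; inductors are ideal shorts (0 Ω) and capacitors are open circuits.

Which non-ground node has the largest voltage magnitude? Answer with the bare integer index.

MNA unknowns: 4 node voltages V₁..V_4 plus 2 source currents (L1, V1)
R1: Y=0.0004184 on G[0,3]
I1: z[1]−=1.29, z[2]+=1.29
R2: Y=0.0002463 on G[2,4]
R3: Y=0.007576 on G[0,2]
R4: Y=0.001460 on G[0,1]
R5: Y=0.004149 on G[2,0]
L1: row V4−V2=0, i_L1 at 4,2
R6: Y=0.07463 on G[0,1]
R7: Y=0.0004902 on G[1,3]
R8: Y=0.005882 on G[3,1]
R9: Y=0.006944 on G[4,2]
C1: Y=0.000 on G[2,0]
V1: row V2−V0=2.47, i_V1 at 2,0
solve → V1=-16.87, V2=2.470, V3=-15.83, V4=2.470
aux → i_L1=0.000, i_V1=1.261

1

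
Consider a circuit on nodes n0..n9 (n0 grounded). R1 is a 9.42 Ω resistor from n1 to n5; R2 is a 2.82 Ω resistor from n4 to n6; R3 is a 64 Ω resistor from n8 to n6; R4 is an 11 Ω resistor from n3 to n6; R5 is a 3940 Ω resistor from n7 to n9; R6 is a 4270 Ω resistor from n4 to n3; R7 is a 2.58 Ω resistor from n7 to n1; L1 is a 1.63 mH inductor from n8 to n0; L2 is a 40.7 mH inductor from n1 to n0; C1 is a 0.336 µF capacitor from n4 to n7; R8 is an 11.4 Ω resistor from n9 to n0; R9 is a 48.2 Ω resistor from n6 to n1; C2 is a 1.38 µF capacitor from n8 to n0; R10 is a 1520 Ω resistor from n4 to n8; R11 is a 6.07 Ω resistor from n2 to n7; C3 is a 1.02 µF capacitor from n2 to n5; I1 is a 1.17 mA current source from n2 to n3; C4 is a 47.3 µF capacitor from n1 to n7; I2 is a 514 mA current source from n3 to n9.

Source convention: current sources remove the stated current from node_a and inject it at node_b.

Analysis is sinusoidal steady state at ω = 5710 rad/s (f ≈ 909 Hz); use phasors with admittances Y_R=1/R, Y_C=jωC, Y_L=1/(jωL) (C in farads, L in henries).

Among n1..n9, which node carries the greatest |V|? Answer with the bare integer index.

3

Apply KCL at each of the 9 non-ground nodes and solve the resulting linear system.
Node n1: branches {R1, R7, L2, R9, C4} → V_1 = -23.15-15.20j
Node n2: branches {R11, C3, I1} → V_2 = -23.16-15.20j
Node n3: branches {R4, R6, I1, I2} → V_3 = -31.77-10.31j
Node n4: branches {R2, R6, C1, R10} → V_4 = -26.07-10.29j
Node n5: branches {R1, C3} → V_5 = -23.15-15.20j
Node n6: branches {R2, R3, R4, R9} → V_6 = -26.14-10.31j
Node n7: branches {R5, R7, C1, R11, C4} → V_7 = -23.15-15.20j
Node n8: branches {R3, L1, C2, R10} → V_8 = 0.9617-4.432j
Node n9: branches {R5, R8, I2} → V_9 = 5.776-0.04384j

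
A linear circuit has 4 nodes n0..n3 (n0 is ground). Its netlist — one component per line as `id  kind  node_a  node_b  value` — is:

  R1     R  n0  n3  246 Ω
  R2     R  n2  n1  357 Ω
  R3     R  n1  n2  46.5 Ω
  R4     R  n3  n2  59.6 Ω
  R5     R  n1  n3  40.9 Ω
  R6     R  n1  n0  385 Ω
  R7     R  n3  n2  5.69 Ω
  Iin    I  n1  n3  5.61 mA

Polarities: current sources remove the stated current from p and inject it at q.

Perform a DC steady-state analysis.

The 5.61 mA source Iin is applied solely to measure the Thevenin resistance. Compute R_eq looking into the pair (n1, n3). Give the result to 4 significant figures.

Apply KCL at each of the 3 non-ground nodes and solve the resulting linear system.
Node n1: branches {R2, R3, R5, R6, Iin} → V_1 = -0.07188
Node n2: branches {R2, R3, R4, R7} → V_2 = 0.03272
Node n3: branches {R1, R4, R5, R7, Iin} → V_3 = 0.04593

R_eq = 21.00 Ω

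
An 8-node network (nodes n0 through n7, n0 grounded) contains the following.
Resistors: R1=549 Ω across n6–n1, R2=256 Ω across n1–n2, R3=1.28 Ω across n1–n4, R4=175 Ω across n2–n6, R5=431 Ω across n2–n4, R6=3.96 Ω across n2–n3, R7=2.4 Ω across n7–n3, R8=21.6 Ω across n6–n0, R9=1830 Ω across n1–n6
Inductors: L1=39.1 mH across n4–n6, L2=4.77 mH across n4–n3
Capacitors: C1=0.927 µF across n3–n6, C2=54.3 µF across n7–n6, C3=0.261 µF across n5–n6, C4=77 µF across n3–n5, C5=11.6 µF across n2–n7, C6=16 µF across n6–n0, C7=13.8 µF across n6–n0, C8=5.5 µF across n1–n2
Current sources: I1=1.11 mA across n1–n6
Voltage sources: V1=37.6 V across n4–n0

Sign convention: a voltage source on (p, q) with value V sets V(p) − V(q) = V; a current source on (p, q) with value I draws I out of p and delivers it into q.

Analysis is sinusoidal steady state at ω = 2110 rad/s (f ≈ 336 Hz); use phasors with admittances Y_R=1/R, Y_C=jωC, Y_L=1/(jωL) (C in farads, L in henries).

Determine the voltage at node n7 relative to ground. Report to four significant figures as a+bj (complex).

48.88-29.71j V

MNA unknowns: 7 node voltages V₁..V_7 plus 1 source current (V1)
R1: Y=0.001821+0.000j on G[6,1]
L1: Y=0.000-0.01212j on G[4,6]
R2: Y=0.003906+0.000j on G[1,2]
R3: Y=0.7812+0.000j on G[1,4]
R4: Y=0.005714+0.000j on G[2,6]
C1: Y=0.000+0.001956j on G[3,6]
R5: Y=0.002320+0.000j on G[2,4]
C2: Y=0.000+0.1146j on G[7,6]
C3: Y=0.000+0.0005507j on G[5,6]
C4: Y=0.000+0.1625j on G[3,5]
R6: Y=0.2525+0.000j on G[2,3]
C5: Y=0.000+0.02448j on G[2,7]
I1: z[1]−=0.00111, z[6]+=0.00111
R7: Y=0.4167+0.000j on G[7,3]
R8: Y=0.04630+0.000j on G[6,0]
R9: Y=0.0005464+0.000j on G[1,6]
C6: Y=0.000+0.03376j on G[6,0]
C7: Y=0.000+0.02912j on G[6,0]
C8: Y=0.000+0.01160j on G[1,2]
L2: Y=0.000-0.09936j on G[4,3]
V1: row V4−V0=37.6, i_V1 at 4,0
solve → V1=38.05+0.04718j, V2=52.41-25.98j, V3=54.01-25.94j, V4=37.60+0.000j, V5=53.94-25.89j, V6=34.41-11.85j, V7=48.88-29.71j
aux → i_V1=-2.338-1.615j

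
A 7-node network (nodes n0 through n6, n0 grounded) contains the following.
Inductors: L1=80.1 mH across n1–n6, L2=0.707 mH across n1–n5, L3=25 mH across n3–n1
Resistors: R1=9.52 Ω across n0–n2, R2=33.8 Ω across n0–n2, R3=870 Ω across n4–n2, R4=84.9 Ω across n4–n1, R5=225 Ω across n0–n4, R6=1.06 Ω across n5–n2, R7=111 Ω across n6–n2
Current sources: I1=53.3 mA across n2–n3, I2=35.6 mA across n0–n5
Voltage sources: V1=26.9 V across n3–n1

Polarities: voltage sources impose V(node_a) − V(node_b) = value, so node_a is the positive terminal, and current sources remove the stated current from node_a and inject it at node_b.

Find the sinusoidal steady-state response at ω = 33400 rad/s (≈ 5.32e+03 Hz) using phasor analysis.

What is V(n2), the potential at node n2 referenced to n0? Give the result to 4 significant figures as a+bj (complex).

0.2538-0.02638j V

MNA unknowns: 6 node voltages V₁..V_6 plus 1 source current (V1)
L1: Y=0.000-0.0003738j on G[1,6]
R1: Y=0.1050+0.000j on G[0,2]
I1: z[2]−=0.0533, z[3]+=0.0533
R2: Y=0.02959+0.000j on G[0,2]
R3: Y=0.001149+0.000j on G[4,2]
R4: Y=0.01178+0.000j on G[4,1]
L2: Y=0.000-0.04235j on G[1,5]
R5: Y=0.004444+0.000j on G[0,4]
R6: Y=0.9434+0.000j on G[5,2]
L3: Y=0.000-0.001198j on G[3,1]
I2: z[0]−=0.0356, z[5]+=0.0356
R7: Y=0.009009+0.000j on G[6,2]
V1: row V3−V1=26.9, i_V1 at 3,1
solve → V1=0.4509+1.181j, V2=0.2538-0.02638j, V3=27.35+1.181j, V4=0.3225+0.7990j, V5=0.3459-0.03109j, V6=0.3041-0.03247j
aux → i_V1=0.05330+0.03222j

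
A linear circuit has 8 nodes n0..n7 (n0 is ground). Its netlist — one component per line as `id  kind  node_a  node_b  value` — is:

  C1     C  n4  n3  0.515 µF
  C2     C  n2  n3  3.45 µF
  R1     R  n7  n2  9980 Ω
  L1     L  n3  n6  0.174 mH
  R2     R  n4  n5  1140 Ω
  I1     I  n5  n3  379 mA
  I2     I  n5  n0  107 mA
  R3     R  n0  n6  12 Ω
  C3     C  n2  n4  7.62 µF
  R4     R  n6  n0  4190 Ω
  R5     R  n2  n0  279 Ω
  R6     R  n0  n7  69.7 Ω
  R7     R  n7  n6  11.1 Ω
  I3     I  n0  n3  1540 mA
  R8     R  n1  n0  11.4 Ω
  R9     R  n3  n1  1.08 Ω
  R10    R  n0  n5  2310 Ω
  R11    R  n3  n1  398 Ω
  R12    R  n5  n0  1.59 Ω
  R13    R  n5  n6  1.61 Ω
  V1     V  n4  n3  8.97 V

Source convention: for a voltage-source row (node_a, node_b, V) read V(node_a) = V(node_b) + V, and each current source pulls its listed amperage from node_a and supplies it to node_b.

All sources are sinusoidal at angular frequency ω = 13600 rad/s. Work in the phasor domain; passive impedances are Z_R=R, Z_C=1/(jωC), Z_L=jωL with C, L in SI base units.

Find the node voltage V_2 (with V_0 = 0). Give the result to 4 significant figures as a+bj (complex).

9.958+3.306j V

Apply KCL at each of the 7 non-ground nodes and solve the resulting linear system.
Node n1: branches {R8, R9, R11} → V_1 = 3.531+2.800j
Node n2: branches {C2, R1, C3, R5} → V_2 = 9.958+3.306j
Node n3: branches {C1, C2, L1, I1, I3, R9, R11, V1} → V_3 = 3.865+3.064j
Node n4: branches {C1, R2, C3, V1} → V_4 = 12.83+3.064j
Node n5: branches {R2, I1, I2, R10, R12, R13} → V_5 = 1.233-0.3125j
Node n6: branches {L1, R3, R4, R7, R13} → V_6 = 3.248-0.6339j
Node n7: branches {R1, R6, R7} → V_7 = 2.809-0.5431j
Source currents: i(V1)=-0.03524-0.3639j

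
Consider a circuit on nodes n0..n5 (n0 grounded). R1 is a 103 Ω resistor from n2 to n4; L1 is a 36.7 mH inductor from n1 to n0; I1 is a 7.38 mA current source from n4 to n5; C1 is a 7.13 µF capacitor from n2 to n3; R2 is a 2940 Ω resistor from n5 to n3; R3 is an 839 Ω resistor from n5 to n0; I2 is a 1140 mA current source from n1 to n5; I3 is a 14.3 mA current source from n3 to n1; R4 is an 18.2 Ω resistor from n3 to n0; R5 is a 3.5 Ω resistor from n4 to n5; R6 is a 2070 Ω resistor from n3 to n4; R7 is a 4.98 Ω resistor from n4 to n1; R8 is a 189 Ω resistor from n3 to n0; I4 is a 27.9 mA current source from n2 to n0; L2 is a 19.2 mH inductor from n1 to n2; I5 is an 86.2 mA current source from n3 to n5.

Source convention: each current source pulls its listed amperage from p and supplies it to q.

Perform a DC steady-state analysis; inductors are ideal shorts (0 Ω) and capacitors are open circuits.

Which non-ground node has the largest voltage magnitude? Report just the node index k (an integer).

5

Element admittances at DC:
  Y(R1) = 0.009709 S between n2,n4
  L1: short n1↔n0 (DC inductor)
  I1: injects 0.00738 A into n5 (from n4)
  Y(C1) = 0.000 S between n2,n3
  Y(R2) = 0.0003401 S between n5,n3
  Y(R3) = 0.001192 S between n5,n0
  I2: injects 1.14 A into n5 (from n1)
  I3: injects 0.0143 A into n1 (from n3)
  Y(R4) = 0.05495 S between n3,n0
  Y(R5) = 0.2857 S between n4,n5
  Y(R6) = 0.0004831 S between n3,n4
  Y(R7) = 0.2008 S between n4,n1
  Y(R8) = 0.005291 S between n3,n0
  I4: injects 0.0279 A into n0 (from n2)
  L2: short n1↔n2 (DC inductor)
  I5: injects 0.0862 A into n5 (from n3)
Assemble and solve the 7×7 MNA system:
  V(n1)=0.000  V(n2)=0.000  V(n3)=-1.545  V(n4)=5.733  V(n5)=9.995
  i(L1)=0.05325  i(L2)=-0.02776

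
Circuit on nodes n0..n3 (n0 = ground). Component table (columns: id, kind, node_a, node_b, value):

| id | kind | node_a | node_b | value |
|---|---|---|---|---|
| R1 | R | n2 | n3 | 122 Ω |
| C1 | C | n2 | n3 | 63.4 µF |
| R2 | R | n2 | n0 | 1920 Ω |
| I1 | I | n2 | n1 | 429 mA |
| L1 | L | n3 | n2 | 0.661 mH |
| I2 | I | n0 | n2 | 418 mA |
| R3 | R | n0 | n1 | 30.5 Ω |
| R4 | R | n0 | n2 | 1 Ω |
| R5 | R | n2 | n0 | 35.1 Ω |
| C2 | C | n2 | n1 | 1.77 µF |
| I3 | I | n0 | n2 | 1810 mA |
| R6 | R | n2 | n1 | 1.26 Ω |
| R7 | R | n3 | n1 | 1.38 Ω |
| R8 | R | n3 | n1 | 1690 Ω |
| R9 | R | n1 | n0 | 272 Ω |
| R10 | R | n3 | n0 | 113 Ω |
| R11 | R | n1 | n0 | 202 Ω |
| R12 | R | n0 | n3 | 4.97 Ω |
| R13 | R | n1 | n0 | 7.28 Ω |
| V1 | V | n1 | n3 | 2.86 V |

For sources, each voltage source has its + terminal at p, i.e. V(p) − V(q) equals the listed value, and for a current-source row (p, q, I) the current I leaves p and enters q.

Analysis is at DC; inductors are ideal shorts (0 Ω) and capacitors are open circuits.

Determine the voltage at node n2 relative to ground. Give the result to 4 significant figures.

MNA unknowns: 3 node voltages V₁..V_3 plus 2 source currents (L1, V1)
R1: Y=0.008197 on G[2,3]
C1: Y=0.000 on G[2,3]
R2: Y=0.0005208 on G[2,0]
I1: z[2]−=0.429, z[1]+=0.429
L1: row V3−V2=0, i_L1 at 3,2
I2: z[0]−=0.418, z[2]+=0.418
R3: Y=0.03279 on G[0,1]
R4: Y=1.000 on G[0,2]
R5: Y=0.02849 on G[2,0]
C2: Y=0.000 on G[2,1]
I3: z[0]−=1.81, z[2]+=1.81
R6: Y=0.7937 on G[2,1]
R7: Y=0.7246 on G[3,1]
R8: Y=0.0005917 on G[3,1]
R9: Y=0.003676 on G[1,0]
R10: Y=0.008850 on G[3,0]
R11: Y=0.004950 on G[1,0]
R12: Y=0.2012 on G[0,3]
R13: Y=0.1374 on G[1,0]
V1: row V1−V3=2.86, i_V1 at 1,3
solve → V1=4.071, V2=1.211, V3=1.211
aux → i_L1=-2.823, i_V1=-4.643

1.211 V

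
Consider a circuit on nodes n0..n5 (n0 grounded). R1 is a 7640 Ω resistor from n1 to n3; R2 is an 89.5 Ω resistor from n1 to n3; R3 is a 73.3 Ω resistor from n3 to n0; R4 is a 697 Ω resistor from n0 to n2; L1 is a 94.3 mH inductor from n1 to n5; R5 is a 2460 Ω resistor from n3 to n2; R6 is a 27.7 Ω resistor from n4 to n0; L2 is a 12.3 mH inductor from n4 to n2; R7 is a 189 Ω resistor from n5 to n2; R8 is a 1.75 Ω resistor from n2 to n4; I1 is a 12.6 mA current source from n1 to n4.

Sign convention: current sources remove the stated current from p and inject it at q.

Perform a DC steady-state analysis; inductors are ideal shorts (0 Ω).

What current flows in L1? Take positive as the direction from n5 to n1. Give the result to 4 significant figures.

Element admittances at DC:
  Y(R1) = 0.0001309 S between n1,n3
  Y(R2) = 0.01117 S between n1,n3
  Y(R3) = 0.01364 S between n3,n0
  Y(R4) = 0.001435 S between n0,n2
  L1: short n1↔n5 (DC inductor)
  Y(R5) = 0.0004065 S between n3,n2
  Y(R6) = 0.03610 S between n4,n0
  L2: short n4↔n2 (DC inductor)
  Y(R7) = 0.005291 S between n5,n2
  Y(R8) = 0.5714 S between n2,n4
  I1: injects 0.0126 A into n4 (from n1)
Assemble and solve the 7×7 MNA system:
  V(n1)=-1.013  V(n2)=0.1632  V(n3)=-0.4491  V(n4)=0.1632  V(n5)=-1.013
  i(L1)=-0.006224  i(L2)=0.006707

0.006224 A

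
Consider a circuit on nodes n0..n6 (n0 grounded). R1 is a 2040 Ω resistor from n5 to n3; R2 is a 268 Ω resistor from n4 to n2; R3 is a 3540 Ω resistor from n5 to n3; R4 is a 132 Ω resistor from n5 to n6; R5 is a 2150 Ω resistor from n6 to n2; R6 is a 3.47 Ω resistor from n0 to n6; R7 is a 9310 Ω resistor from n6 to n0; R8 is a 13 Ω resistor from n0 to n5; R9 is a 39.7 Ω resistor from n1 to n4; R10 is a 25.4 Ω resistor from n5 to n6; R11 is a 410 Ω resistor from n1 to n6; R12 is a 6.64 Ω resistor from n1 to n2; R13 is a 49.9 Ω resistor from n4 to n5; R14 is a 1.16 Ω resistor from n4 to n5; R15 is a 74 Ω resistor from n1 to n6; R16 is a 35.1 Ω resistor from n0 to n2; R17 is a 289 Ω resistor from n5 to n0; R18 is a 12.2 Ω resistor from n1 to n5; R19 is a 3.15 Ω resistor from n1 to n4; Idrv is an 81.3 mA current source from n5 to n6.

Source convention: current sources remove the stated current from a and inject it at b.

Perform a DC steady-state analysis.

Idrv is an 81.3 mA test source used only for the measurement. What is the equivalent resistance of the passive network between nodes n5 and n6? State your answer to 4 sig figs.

R_eq = 7.307 Ω

Element admittances at DC:
  Y(R1) = 0.0004902 S between n5,n3
  Y(R2) = 0.003731 S between n4,n2
  Y(R3) = 0.0002825 S between n5,n3
  Y(R4) = 0.007576 S between n5,n6
  Y(R5) = 0.0004651 S between n6,n2
  Y(R6) = 0.2882 S between n0,n6
  Y(R7) = 0.0001074 S between n6,n0
  Y(R8) = 0.07692 S between n0,n5
  Y(R9) = 0.02519 S between n1,n4
  Y(R10) = 0.03937 S between n5,n6
  Y(R11) = 0.002439 S between n1,n6
  Y(R12) = 0.1506 S between n1,n2
  Y(R13) = 0.02004 S between n4,n5
  Y(R14) = 0.8621 S between n4,n5
  Y(R15) = 0.01351 S between n1,n6
  Y(R16) = 0.02849 S between n0,n2
  Y(R17) = 0.003460 S between n5,n0
  Y(R18) = 0.08197 S between n1,n5
  Y(R19) = 0.3175 S between n1,n4
  Idrv: injects 0.0813 A into n6 (from n5)
Assemble and solve the 6×6 MNA system:
  V(n1)=-0.3852  V(n2)=-0.3248  V(n3)=-0.4394  V(n4)=-0.4240  V(n5)=-0.4394  V(n6)=0.1546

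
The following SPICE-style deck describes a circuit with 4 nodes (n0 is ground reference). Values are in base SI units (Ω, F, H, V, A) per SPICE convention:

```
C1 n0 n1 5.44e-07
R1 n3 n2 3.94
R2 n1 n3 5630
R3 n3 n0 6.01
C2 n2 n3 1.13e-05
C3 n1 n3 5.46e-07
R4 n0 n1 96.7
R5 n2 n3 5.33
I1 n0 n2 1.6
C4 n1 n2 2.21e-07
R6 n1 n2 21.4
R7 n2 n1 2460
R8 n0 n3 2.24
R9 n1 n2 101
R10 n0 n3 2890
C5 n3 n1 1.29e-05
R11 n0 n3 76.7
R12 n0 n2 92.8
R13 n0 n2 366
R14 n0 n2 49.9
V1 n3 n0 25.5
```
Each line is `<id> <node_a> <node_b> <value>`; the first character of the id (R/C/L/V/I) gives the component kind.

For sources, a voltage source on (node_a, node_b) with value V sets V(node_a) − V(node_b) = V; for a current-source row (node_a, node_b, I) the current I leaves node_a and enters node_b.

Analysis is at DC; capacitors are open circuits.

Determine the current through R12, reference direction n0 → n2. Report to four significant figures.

Apply KCL at each of the 3 non-ground nodes and solve the resulting linear system.
Node n1: branches {C1, R2, C3, R4, C4, R6, R7, R9, C5} → V_1 = 22.51
Node n2: branches {R1, C2, R5, I1, C4, R6, R7, R9, R12, R13, R14} → V_2 = 26.58
Node n3: branches {R1, R2, R3, C2, C3, R5, R8, R10, C5, R11, V1} → V_3 = 25.50
Source currents: i(V1)=-15.49

-0.2864 A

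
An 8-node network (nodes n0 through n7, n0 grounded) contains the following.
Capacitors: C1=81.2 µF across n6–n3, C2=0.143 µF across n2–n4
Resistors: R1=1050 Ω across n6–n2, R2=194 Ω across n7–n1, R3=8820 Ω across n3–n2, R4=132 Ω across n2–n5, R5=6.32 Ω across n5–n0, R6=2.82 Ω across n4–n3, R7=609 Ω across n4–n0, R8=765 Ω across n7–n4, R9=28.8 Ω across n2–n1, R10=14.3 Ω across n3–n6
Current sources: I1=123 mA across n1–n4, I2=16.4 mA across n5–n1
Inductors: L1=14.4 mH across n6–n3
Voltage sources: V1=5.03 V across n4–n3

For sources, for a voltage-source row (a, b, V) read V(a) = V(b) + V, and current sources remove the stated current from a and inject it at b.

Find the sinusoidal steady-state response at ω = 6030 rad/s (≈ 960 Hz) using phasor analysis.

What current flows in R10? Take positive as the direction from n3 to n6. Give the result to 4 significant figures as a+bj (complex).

Apply KCL at each of the 7 non-ground nodes and solve the resulting linear system.
Node n1: branches {R2, I1, R9, I2} → V_1 = -6.466+1.328j
Node n2: branches {R1, C2, R3, R4, R9} → V_2 = -4.467+1.576j
Node n3: branches {C1, R3, R6, R10, L1, V1} → V_3 = 24.17-6.938j
Node n4: branches {C2, I1, R6, R7, R8, V1} → V_4 = 29.20-6.938j
Node n5: branches {R4, R5, I2} → V_5 = -0.3030+0.07200j
Node n6: branches {C1, R1, R10, L1} → V_6 = 24.18-6.880j
Node n7: branches {R2, R8} → V_7 = 0.7487-0.3445j
Source currents: i(V1)=-1.753-0.009018j

-0.0005818-0.004075j A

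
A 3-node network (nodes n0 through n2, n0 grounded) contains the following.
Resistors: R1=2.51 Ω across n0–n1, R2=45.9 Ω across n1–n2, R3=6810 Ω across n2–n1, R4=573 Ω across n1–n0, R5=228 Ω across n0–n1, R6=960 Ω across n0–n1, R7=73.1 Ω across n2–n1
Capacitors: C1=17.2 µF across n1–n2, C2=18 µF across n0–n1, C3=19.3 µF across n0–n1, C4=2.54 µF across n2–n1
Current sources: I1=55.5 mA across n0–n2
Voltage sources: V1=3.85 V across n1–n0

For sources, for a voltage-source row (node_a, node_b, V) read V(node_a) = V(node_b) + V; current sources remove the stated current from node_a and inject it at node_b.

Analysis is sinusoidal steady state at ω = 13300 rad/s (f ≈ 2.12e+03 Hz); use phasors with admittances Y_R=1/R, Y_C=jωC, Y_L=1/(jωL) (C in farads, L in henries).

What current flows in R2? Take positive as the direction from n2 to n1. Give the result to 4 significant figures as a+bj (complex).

Apply KCL at each of the 2 non-ground nodes and solve the resulting linear system.
Node n1: branches {R1, R2, R3, R4, C1, R5, C2, R6, C3, R7, C4, V1} → V_1 = 3.850+0.000j
Node n2: branches {R2, R3, C1, I1, R7, C4} → V_2 = 3.878-0.2076j
Source currents: i(V1)=-1.506-1.910j

0.0006134-0.004522j A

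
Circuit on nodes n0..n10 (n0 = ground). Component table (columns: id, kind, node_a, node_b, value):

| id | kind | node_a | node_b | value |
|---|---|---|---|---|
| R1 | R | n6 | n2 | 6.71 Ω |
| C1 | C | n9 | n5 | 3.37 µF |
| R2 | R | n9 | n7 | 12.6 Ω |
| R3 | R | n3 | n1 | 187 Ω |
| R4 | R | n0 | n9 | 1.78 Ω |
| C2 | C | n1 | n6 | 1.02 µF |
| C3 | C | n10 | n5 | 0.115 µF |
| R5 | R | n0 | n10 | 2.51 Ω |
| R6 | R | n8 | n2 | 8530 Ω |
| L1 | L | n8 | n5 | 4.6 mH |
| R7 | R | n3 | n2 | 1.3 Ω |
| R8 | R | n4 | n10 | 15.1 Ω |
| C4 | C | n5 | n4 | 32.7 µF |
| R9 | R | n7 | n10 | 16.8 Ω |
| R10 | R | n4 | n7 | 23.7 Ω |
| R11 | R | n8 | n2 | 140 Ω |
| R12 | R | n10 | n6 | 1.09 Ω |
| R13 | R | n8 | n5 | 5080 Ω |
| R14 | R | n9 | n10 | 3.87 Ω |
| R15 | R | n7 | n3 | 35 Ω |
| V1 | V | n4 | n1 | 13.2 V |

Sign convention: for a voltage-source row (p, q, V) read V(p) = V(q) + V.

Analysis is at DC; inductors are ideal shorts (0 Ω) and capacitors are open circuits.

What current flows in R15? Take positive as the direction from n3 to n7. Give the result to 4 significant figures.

-0.01490 A

MNA unknowns: 10 node voltages V₁..V_10 plus 2 source currents (L1, V1)
R1: Y=0.1490 on G[6,2]
C1: Y=0.000 on G[9,5]
R2: Y=0.07937 on G[9,7]
R3: Y=0.005348 on G[3,1]
R4: Y=0.5618 on G[0,9]
C2: Y=0.000 on G[1,6]
C3: Y=0.000 on G[10,5]
R5: Y=0.3984 on G[0,10]
R6: Y=0.0001172 on G[8,2]
L1: row V8−V5=0, i_L1 at 8,5
R7: Y=0.7692 on G[3,2]
R8: Y=0.06623 on G[4,10]
C4: Y=0.000 on G[5,4]
R9: Y=0.05952 on G[7,10]
R10: Y=0.04219 on G[4,7]
R11: Y=0.007143 on G[8,2]
R12: Y=0.9174 on G[10,6]
R13: Y=0.0001969 on G[8,5]
R14: Y=0.2584 on G[9,10]
R15: Y=0.02857 on G[7,3]
V1: row V4−V1=13.2, i_V1 at 4,1
solve → V1=-12.58, V2=-0.3949, V3=-0.4598, V4=0.6186, V5=-0.3949, V6=-0.05988, V7=0.06175, V8=-0.3949, V9=0.003878, V10=-0.005468
aux → i_L1=0.000, i_V1=-0.06482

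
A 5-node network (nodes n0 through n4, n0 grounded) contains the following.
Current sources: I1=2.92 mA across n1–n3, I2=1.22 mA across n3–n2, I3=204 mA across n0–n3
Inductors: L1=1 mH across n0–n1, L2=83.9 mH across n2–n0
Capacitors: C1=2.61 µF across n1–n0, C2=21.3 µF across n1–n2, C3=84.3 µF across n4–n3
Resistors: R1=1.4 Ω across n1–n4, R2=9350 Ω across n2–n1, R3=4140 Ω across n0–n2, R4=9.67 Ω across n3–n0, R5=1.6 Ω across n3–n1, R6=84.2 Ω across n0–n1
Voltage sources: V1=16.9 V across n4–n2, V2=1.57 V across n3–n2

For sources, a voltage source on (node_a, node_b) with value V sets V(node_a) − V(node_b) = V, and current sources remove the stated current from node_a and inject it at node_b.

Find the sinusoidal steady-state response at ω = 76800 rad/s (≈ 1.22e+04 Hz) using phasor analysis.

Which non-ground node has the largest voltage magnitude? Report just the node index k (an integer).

Element admittances at ω=76800 rad/s:
  I1: injects 0.00292 A into n3 (from n1)
  Y(L1) = 0.000-0.01302j S between n0,n1
  Y(C1) = 0.000+0.2004j S between n1,n0
  Y(R1) = 0.7143+0.000j S between n1,n4
  I2: injects 0.00122 A into n2 (from n3)
  Y(R2) = 0.0001070+0.000j S between n2,n1
  Y(C2) = 0.000+1.636j S between n1,n2
  I3: injects 0.204 A into n3 (from n0)
  Y(R3) = 0.0002415+0.000j S between n0,n2
  Y(R4) = 0.1034+0.000j S between n3,n0
  Y(R5) = 0.6250+0.000j S between n3,n1
  Y(C3) = 0.000+6.474j S between n4,n3
  Y(R6) = 0.01188+0.000j S between n0,n1
  Y(L2) = 0.000-0.0001552j S between n2,n0
  V1: constraint V(n4)−V(n2) = 16.9
  V2: constraint V(n3)−V(n2) = 1.57
Assemble and solve the 6×6 MNA system:
  V(n1)=-0.7768-2.813j  V(n2)=-4.597+1.720j  V(n3)=-3.027+1.720j  V(n4)=12.30+1.720j
  i(V1)=-9.342-102.5j  i(V2)=1.925+96.24j

4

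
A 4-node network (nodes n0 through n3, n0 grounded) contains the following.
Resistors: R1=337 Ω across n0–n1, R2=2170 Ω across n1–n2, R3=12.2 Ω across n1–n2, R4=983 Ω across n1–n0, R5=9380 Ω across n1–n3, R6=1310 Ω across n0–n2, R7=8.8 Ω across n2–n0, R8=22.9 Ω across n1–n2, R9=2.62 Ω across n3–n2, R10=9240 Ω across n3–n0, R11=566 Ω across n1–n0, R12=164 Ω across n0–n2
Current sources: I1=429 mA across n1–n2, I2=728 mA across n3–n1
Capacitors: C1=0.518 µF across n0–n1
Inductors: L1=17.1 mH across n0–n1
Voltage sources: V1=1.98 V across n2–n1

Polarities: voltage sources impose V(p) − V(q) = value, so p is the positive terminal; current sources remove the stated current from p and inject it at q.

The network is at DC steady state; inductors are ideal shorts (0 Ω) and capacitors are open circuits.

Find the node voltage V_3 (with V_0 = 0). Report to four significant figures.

Apply KCL at each of the 3 non-ground nodes and solve the resulting linear system.
Node n1: branches {R1, R2, R3, I1, C1, R4, I2, R5, R8, L1, R11, V1} → V_1 = 0.000
Node n2: branches {R2, R3, I1, R6, R7, R8, R9, R12, V1} → V_2 = 1.980
Node n3: branches {I2, R5, R9, R10} → V_3 = 0.07260
Source currents: i(L1)=0.2386, i(V1)=-0.7873

0.07260 V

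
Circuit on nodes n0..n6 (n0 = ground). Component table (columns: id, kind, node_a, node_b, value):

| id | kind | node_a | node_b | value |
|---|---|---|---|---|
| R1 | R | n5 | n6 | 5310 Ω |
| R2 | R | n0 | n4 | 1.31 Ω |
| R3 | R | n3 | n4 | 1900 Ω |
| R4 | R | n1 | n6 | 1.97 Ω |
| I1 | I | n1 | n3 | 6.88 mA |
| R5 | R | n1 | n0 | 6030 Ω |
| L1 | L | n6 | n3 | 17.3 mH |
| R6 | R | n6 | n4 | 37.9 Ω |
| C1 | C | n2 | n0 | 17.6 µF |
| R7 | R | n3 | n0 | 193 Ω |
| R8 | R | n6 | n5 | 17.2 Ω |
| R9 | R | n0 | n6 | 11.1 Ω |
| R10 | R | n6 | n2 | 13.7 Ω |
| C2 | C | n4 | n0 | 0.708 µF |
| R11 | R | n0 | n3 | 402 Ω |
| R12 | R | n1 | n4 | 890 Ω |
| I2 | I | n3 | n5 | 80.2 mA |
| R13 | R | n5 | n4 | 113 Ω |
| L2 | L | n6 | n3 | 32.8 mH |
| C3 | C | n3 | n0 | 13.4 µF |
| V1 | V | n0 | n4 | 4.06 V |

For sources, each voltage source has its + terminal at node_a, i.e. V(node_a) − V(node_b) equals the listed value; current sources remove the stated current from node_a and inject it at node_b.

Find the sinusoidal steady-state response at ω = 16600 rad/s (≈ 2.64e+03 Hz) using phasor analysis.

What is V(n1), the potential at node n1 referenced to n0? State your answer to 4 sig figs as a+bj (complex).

-0.4230+0.02453j V

Element admittances at ω=16600 rad/s:
  Y(R1) = 0.0001883+0.000j S between n5,n6
  Y(R2) = 0.7634+0.000j S between n0,n4
  Y(R3) = 0.0005263+0.000j S between n3,n4
  Y(R4) = 0.5076+0.000j S between n1,n6
  I1: injects 0.00688 A into n3 (from n1)
  Y(R5) = 0.0001658+0.000j S between n1,n0
  Y(L1) = 0.000-0.003482j S between n6,n3
  Y(R6) = 0.02639+0.000j S between n6,n4
  Y(C1) = 0.000+0.2922j S between n2,n0
  Y(R7) = 0.005181+0.000j S between n3,n0
  Y(R8) = 0.05814+0.000j S between n6,n5
  Y(R9) = 0.09009+0.000j S between n0,n6
  Y(R10) = 0.07299+0.000j S between n6,n2
  Y(C2) = 0.000+0.01175j S between n4,n0
  Y(R11) = 0.002488+0.000j S between n0,n3
  Y(R12) = 0.001124+0.000j S between n1,n4
  I2: injects 0.0802 A into n5 (from n3)
  Y(R13) = 0.008850+0.000j S between n5,n4
  Y(L2) = 0.000-0.001837j S between n6,n3
  Y(C3) = 0.000+0.2224j S between n3,n0
  V1: constraint V(n0)−V(n4) = 4.06
Assemble and solve the 7×7 MNA system:
  V(n1)=-0.4230+0.02453j  V(n2)=-0.01781+0.09587j  V(n3)=-0.003253+0.3468j  V(n4)=-4.060+0.000j  V(n5)=0.3104+0.02135j  V(n6)=-0.4016+0.02459j
  i(V1)=-3.241-0.04876j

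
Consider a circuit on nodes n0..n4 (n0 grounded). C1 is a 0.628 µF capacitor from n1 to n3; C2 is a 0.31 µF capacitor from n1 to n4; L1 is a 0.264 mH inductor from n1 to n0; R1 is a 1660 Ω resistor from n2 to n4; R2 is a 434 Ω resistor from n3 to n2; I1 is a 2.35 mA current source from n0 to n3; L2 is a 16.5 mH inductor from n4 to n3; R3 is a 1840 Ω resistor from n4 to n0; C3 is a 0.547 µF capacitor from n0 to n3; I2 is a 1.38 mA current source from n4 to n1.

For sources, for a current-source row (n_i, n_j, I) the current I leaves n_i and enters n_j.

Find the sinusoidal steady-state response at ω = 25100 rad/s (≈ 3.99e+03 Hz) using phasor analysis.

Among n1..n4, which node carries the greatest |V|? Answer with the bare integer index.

4

Element admittances at ω=25100 rad/s:
  Y(C1) = 0.000+0.01576j S between n1,n3
  Y(C2) = 0.000+0.007781j S between n1,n4
  Y(L1) = 0.000-0.1509j S between n1,n0
  Y(R1) = 0.0006024+0.000j S between n2,n4
  Y(R2) = 0.002304+0.000j S between n3,n2
  I1: injects 0.00235 A into n3 (from n0)
  Y(L2) = 0.000-0.002415j S between n4,n3
  Y(R3) = 0.0005435+0.000j S between n4,n0
  Y(C3) = 0.000+0.01373j S between n0,n3
  I2: injects 0.00138 A into n1 (from n4)
Assemble and solve the 4×4 MNA system:
  V(n1)=0.002432+0.005945j  V(n2)=-0.002712-0.02390j  V(n3)=0.01485-0.1086j  V(n4)=-0.06990+0.3000j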